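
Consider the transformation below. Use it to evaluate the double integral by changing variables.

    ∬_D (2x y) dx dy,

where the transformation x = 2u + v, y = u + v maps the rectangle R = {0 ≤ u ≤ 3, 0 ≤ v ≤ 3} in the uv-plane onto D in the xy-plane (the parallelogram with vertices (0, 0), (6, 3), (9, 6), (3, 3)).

Compute the Jacobian determinant of (x, y) with respect to (u, v):

    ∂(x,y)/∂(u,v) = | 2  1 | = (2)(1) - (1)(1) = 1.
                   | 1  1 |

Its absolute value is |J| = 1 (the area scaling factor).

Substituting x = 2u + v, y = u + v into the integrand,

    2x y → 4u^2 + 6u v + 2v^2,

so the integral becomes

    ∬_R (4u^2 + 6u v + 2v^2) · |J| du dv = ∫_0^3 ∫_0^3 (4u^2 + 6u v + 2v^2) dv du.

Inner (v): 12u^2 + 27u + 18.
Outer (u): 567/2.

Therefore ∬_D (2x y) dx dy = 567/2.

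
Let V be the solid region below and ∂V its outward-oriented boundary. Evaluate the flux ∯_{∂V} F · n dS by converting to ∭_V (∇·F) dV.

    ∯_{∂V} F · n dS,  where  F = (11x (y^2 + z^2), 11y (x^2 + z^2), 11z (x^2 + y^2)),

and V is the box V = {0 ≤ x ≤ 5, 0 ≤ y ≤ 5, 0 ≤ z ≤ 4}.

By the divergence theorem,

    ∯_{∂V} F · n dS = ∭_V (∇ · F) dV.

Compute the divergence:
    ∇ · F = ∂F_x/∂x + ∂F_y/∂y + ∂F_z/∂z = 11y^2 + 11z^2 + 11x^2 + 11z^2 + 11x^2 + 11y^2 = 22x^2 + 22y^2 + 22z^2.

V is a rectangular box, so dV = dx dy dz with 0 ≤ x ≤ 5, 0 ≤ y ≤ 5, 0 ≤ z ≤ 4.

Integrate (22x^2 + 22y^2 + 22z^2) over V as an iterated integral:

    ∭_V (∇·F) dV = ∫_0^{5} ∫_0^{5} ∫_0^{4} (22x^2 + 22y^2 + 22z^2) dz dy dx.

Inner (z from 0 to 4): 88x^2 + 88y^2 + 1408/3.
Middle (y from 0 to 5): 440x^2 + 18040/3.
Outer (x from 0 to 5): 48400.

Therefore ∯_{∂V} F · n dS = 48400.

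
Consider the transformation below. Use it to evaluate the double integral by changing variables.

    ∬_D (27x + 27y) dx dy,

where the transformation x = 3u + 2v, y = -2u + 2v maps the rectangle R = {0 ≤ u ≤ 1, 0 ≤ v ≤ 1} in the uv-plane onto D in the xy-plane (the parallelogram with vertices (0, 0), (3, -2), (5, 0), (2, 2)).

Compute the Jacobian determinant of (x, y) with respect to (u, v):

    ∂(x,y)/∂(u,v) = | 3  2 | = (3)(2) - (2)(-2) = 10.
                   | -2  2 |

Its absolute value is |J| = 10 (the area scaling factor).

Substituting x = 3u + 2v, y = -2u + 2v into the integrand,

    27x + 27y → 27u + 108v,

so the integral becomes

    ∬_R (27u + 108v) · |J| du dv = ∫_0^1 ∫_0^1 (270u + 1080v) dv du.

Inner (v): 270u + 540.
Outer (u): 675.

Therefore ∬_D (27x + 27y) dx dy = 675.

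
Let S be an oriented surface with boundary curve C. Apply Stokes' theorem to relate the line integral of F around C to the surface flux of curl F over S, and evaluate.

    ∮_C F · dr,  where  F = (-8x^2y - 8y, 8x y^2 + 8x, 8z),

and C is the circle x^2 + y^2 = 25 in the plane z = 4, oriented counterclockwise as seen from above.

Let S be the flat disk x^2 + y^2 ≤ 25 in the plane z = 4, with upward unit normal n̂ = ẑ. By Stokes' theorem,

    ∮_C F · dr = ∬_S (∇ × F) · n̂ dS = ∬_D (curl F)_z dA,

where D is the disk x^2 + y^2 ≤ 25.

Compute the curl of F = (-8x^2y - 8y, 8x y^2 + 8x, 8z):
    (∇ × F)_x = ∂F_z/∂y - ∂F_y/∂z = 0,
    (∇ × F)_y = ∂F_x/∂z - ∂F_z/∂x = 0,
    (∇ × F)_z = ∂F_y/∂x - ∂F_x/∂y = 8x^2 + 8y^2 + 16.

On z = 4, (curl F)_z = 8x^2 + 8y^2 + 16.

Convert to polar (x = r cos θ, y = r sin θ, dA = r dr dθ); the integrand becomes 8r^2 + 16, so

    ∬_D (curl F)_z dA = ∫_0^{2π} ∫_0^{5} (8r^2 + 16) · r dr dθ.

Inner (r from 0 to 5): 1450.
Outer (θ from 0 to 2π): 2900π.

Therefore ∮_C F · dr = 2900π.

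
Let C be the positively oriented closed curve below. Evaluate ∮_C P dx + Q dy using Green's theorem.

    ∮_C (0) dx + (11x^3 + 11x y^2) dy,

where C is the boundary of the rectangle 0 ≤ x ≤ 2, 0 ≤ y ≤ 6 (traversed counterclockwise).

Green's theorem converts the closed line integral into a double integral over the enclosed region D:

    ∮_C P dx + Q dy = ∬_D (∂Q/∂x - ∂P/∂y) dA.

Here P = 0, Q = 11x^3 + 11x y^2, so

    ∂Q/∂x = 33x^2 + 11y^2,    ∂P/∂y = 0,
    ∂Q/∂x - ∂P/∂y = 33x^2 + 11y^2.

D is the region 0 ≤ x ≤ 2, 0 ≤ y ≤ 6. Evaluating the double integral:

    ∬_D (33x^2 + 11y^2) dA = ∫_0^{2} ∫_0^{6} (33x^2 + 11y^2) dy dx.

Inner (y from 0 to 6): 198x^2 + 792.
Outer (x from 0 to 2): 2112.

Therefore ∮_C P dx + Q dy = 2112.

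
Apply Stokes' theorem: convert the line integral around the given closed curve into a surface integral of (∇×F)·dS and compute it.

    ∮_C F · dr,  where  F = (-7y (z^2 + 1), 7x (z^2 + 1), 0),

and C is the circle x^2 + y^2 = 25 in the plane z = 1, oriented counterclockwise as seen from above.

Let S be the flat disk x^2 + y^2 ≤ 25 in the plane z = 1, with upward unit normal n̂ = ẑ. By Stokes' theorem,

    ∮_C F · dr = ∬_S (∇ × F) · n̂ dS = ∬_D (curl F)_z dA,

where D is the disk x^2 + y^2 ≤ 25.

Compute the curl of F = (-7y (z^2 + 1), 7x (z^2 + 1), 0):
    (∇ × F)_x = ∂F_z/∂y - ∂F_y/∂z = -14x z,
    (∇ × F)_y = ∂F_x/∂z - ∂F_z/∂x = -14y z,
    (∇ × F)_z = ∂F_y/∂x - ∂F_x/∂y = 14z^2 + 14.

On z = 1, (curl F)_z = 28.

Convert to polar (x = r cos θ, y = r sin θ, dA = r dr dθ); the integrand becomes 28, so

    ∬_D (curl F)_z dA = ∫_0^{2π} ∫_0^{5} (28) · r dr dθ.

Inner (r from 0 to 5): 350.
Outer (θ from 0 to 2π): 700π.

Therefore ∮_C F · dr = 700π.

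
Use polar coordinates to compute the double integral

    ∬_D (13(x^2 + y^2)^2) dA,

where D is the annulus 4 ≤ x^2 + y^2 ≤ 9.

The region D is 2 ≤ r ≤ 3, 0 ≤ θ ≤ 2π in polar coordinates, where x = r cos(θ), y = r sin(θ), and dA = r dr dθ.

Under the substitution, the integrand becomes 13r^4, so

    ∬_D (13(x^2 + y^2)^2) dA = ∫_{0}^{2π} ∫_{2}^{3} (13r^4) · r dr dθ.

Inner integral (in r): ∫_{2}^{3} (13r^4) · r dr = 8645/6.

Outer integral (in θ): ∫_{0}^{2π} (8645/6) dθ = 8645π/3.

Therefore ∬_D (13(x^2 + y^2)^2) dA = 8645π/3.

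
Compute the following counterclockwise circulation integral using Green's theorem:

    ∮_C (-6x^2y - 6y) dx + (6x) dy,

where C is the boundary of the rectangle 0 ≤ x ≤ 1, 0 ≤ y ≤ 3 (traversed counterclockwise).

Green's theorem converts the closed line integral into a double integral over the enclosed region D:

    ∮_C P dx + Q dy = ∬_D (∂Q/∂x - ∂P/∂y) dA.

Here P = -6x^2y - 6y, Q = 6x, so

    ∂Q/∂x = 6,    ∂P/∂y = -6x^2 - 6,
    ∂Q/∂x - ∂P/∂y = 6x^2 + 12.

D is the region 0 ≤ x ≤ 1, 0 ≤ y ≤ 3. Evaluating the double integral:

    ∬_D (6x^2 + 12) dA = ∫_0^{1} ∫_0^{3} (6x^2 + 12) dy dx.

Inner (y from 0 to 3): 18x^2 + 36.
Outer (x from 0 to 1): 42.

Therefore ∮_C P dx + Q dy = 42.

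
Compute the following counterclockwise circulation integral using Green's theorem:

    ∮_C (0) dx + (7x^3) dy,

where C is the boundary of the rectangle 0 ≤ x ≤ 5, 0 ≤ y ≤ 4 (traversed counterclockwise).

Green's theorem converts the closed line integral into a double integral over the enclosed region D:

    ∮_C P dx + Q dy = ∬_D (∂Q/∂x - ∂P/∂y) dA.

Here P = 0, Q = 7x^3, so

    ∂Q/∂x = 21x^2,    ∂P/∂y = 0,
    ∂Q/∂x - ∂P/∂y = 21x^2.

D is the region 0 ≤ x ≤ 5, 0 ≤ y ≤ 4. Evaluating the double integral:

    ∬_D (21x^2) dA = ∫_0^{5} ∫_0^{4} (21x^2) dy dx.

Inner (y from 0 to 4): 84x^2.
Outer (x from 0 to 5): 3500.

Therefore ∮_C P dx + Q dy = 3500.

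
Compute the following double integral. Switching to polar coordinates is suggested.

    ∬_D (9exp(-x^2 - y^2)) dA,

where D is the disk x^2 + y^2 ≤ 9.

The region D is 0 ≤ r ≤ 3, 0 ≤ θ ≤ 2π in polar coordinates, where x = r cos(θ), y = r sin(θ), and dA = r dr dθ.

Under the substitution, the integrand becomes 9exp(-r^2), so

    ∬_D (9exp(-x^2 - y^2)) dA = ∫_{0}^{2π} ∫_{0}^{3} (9exp(-r^2)) · r dr dθ.

Inner integral (in r): ∫_{0}^{3} (9exp(-r^2)) · r dr = 9/2 - 9exp(-9)/2.

Outer integral (in θ): ∫_{0}^{2π} (9/2 - 9exp(-9)/2) dθ = -9π exp(-9) + 9π.

Therefore ∬_D (9exp(-x^2 - y^2)) dA = -9π exp(-9) + 9π.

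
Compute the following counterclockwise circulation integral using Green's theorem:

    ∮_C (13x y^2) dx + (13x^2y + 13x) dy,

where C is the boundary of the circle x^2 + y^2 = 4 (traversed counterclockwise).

Green's theorem converts the closed line integral into a double integral over the enclosed region D:

    ∮_C P dx + Q dy = ∬_D (∂Q/∂x - ∂P/∂y) dA.

Here P = 13x y^2, Q = 13x^2y + 13x, so

    ∂Q/∂x = 26x y + 13,    ∂P/∂y = 26x y,
    ∂Q/∂x - ∂P/∂y = 13.

D is the region x^2 + y^2 ≤ 4. Evaluating the double integral:

In polar coordinates (x = r cos θ, y = r sin θ, dA = r dr dθ) the integrand becomes 13, so

    ∬_D (13) dA = ∫_0^{2π} ∫_0^{2} (13) · r dr dθ.

Inner (r from 0 to 2): 26.
Outer (θ from 0 to 2π): 52π.

Therefore ∮_C P dx + Q dy = 52π.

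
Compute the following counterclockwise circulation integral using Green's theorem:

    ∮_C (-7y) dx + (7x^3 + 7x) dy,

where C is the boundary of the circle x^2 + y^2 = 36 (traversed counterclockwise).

Green's theorem converts the closed line integral into a double integral over the enclosed region D:

    ∮_C P dx + Q dy = ∬_D (∂Q/∂x - ∂P/∂y) dA.

Here P = -7y, Q = 7x^3 + 7x, so

    ∂Q/∂x = 21x^2 + 7,    ∂P/∂y = -7,
    ∂Q/∂x - ∂P/∂y = 21x^2 + 14.

D is the region x^2 + y^2 ≤ 36. Evaluating the double integral:

In polar coordinates (x = r cos θ, y = r sin θ, dA = r dr dθ) the integrand becomes 21r^2cos(θ)^2 + 14, so

    ∬_D (21x^2 + 14) dA = ∫_0^{2π} ∫_0^{6} (21r^2cos(θ)^2 + 14) · r dr dθ.

Inner (r from 0 to 6): 6804cos(θ)^2 + 252.
Outer (θ from 0 to 2π): 7308π.

Therefore ∮_C P dx + Q dy = 7308π.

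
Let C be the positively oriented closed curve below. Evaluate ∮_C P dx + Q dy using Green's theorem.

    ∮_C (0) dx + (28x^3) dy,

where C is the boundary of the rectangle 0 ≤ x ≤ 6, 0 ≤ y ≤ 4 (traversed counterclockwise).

Green's theorem converts the closed line integral into a double integral over the enclosed region D:

    ∮_C P dx + Q dy = ∬_D (∂Q/∂x - ∂P/∂y) dA.

Here P = 0, Q = 28x^3, so

    ∂Q/∂x = 84x^2,    ∂P/∂y = 0,
    ∂Q/∂x - ∂P/∂y = 84x^2.

D is the region 0 ≤ x ≤ 6, 0 ≤ y ≤ 4. Evaluating the double integral:

    ∬_D (84x^2) dA = ∫_0^{6} ∫_0^{4} (84x^2) dy dx.

Inner (y from 0 to 4): 336x^2.
Outer (x from 0 to 6): 24192.

Therefore ∮_C P dx + Q dy = 24192.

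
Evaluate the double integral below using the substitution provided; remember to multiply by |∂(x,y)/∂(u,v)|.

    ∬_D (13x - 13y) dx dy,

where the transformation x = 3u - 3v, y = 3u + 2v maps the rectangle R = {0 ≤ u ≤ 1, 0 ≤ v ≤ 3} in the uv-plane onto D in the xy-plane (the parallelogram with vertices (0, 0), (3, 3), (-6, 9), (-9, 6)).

Compute the Jacobian determinant of (x, y) with respect to (u, v):

    ∂(x,y)/∂(u,v) = | 3  -3 | = (3)(2) - (-3)(3) = 15.
                   | 3  2 |

Its absolute value is |J| = 15 (the area scaling factor).

Substituting x = 3u - 3v, y = 3u + 2v into the integrand,

    13x - 13y → -65v,

so the integral becomes

    ∬_R (-65v) · |J| du dv = ∫_0^1 ∫_0^3 (-975v) dv du.

Inner (v): -8775/2.
Outer (u): -8775/2.

Therefore ∬_D (13x - 13y) dx dy = -8775/2.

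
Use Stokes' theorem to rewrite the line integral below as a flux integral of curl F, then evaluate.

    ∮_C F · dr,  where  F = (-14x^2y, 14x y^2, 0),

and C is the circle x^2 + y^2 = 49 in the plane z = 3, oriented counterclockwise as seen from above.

Let S be the flat disk x^2 + y^2 ≤ 49 in the plane z = 3, with upward unit normal n̂ = ẑ. By Stokes' theorem,

    ∮_C F · dr = ∬_S (∇ × F) · n̂ dS = ∬_D (curl F)_z dA,

where D is the disk x^2 + y^2 ≤ 49.

Compute the curl of F = (-14x^2y, 14x y^2, 0):
    (∇ × F)_x = ∂F_z/∂y - ∂F_y/∂z = 0,
    (∇ × F)_y = ∂F_x/∂z - ∂F_z/∂x = 0,
    (∇ × F)_z = ∂F_y/∂x - ∂F_x/∂y = 14x^2 + 14y^2.

On z = 3, (curl F)_z = 14x^2 + 14y^2.

Convert to polar (x = r cos θ, y = r sin θ, dA = r dr dθ); the integrand becomes 14r^2, so

    ∬_D (curl F)_z dA = ∫_0^{2π} ∫_0^{7} (14r^2) · r dr dθ.

Inner (r from 0 to 7): 16807/2.
Outer (θ from 0 to 2π): 16807π.

Therefore ∮_C F · dr = 16807π.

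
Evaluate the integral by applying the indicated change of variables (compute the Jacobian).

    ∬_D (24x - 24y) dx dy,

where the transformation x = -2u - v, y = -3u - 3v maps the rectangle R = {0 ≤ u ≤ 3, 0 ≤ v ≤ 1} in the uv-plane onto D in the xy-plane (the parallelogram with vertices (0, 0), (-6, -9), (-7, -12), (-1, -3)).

Compute the Jacobian determinant of (x, y) with respect to (u, v):

    ∂(x,y)/∂(u,v) = | -2  -1 | = (-2)(-3) - (-1)(-3) = 3.
                   | -3  -3 |

Its absolute value is |J| = 3 (the area scaling factor).

Substituting x = -2u - v, y = -3u - 3v into the integrand,

    24x - 24y → 24u + 48v,

so the integral becomes

    ∬_R (24u + 48v) · |J| du dv = ∫_0^3 ∫_0^1 (72u + 144v) dv du.

Inner (v): 72u + 72.
Outer (u): 540.

Therefore ∬_D (24x - 24y) dx dy = 540.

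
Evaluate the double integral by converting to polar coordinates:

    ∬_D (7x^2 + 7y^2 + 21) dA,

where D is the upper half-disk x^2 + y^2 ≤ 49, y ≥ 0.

The region D is 0 ≤ r ≤ 7, 0 ≤ θ ≤ π in polar coordinates, where x = r cos(θ), y = r sin(θ), and dA = r dr dθ.

Under the substitution, the integrand becomes 7r^2 + 21, so

    ∬_D (7x^2 + 7y^2 + 21) dA = ∫_{0}^{π} ∫_{0}^{7} (7r^2 + 21) · r dr dθ.

Inner integral (in r): ∫_{0}^{7} (7r^2 + 21) · r dr = 18865/4.

Outer integral (in θ): ∫_{0}^{π} (18865/4) dθ = 18865π/4.

Therefore ∬_D (7x^2 + 7y^2 + 21) dA = 18865π/4.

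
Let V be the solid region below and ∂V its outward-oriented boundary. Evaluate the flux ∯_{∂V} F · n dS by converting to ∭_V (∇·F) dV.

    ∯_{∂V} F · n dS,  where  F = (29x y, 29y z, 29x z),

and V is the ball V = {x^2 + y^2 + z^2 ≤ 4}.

By the divergence theorem,

    ∯_{∂V} F · n dS = ∭_V (∇ · F) dV.

Compute the divergence:
    ∇ · F = ∂F_x/∂x + ∂F_y/∂y + ∂F_z/∂z = 29y + 29z + 29x = 29x + 29y + 29z.

In spherical coordinates, x = ρ sin(φ) cos(θ), y = ρ sin(φ) sin(θ), z = ρ cos(φ), dV = ρ^2 sin(φ) dρ dφ dθ, with 0 ≤ ρ ≤ 2, 0 ≤ φ ≤ π, 0 ≤ θ ≤ 2π.

The integrand, after substitution and multiplying by the volume element, becomes (29ρ (sqrt(2)sin(φ)sin(θ + π/4) + cos(φ))) · ρ^2 sin(φ), so

    ∭_V (∇·F) dV = ∫_0^{2π} ∫_0^{π} ∫_0^{2} (29ρ (sqrt(2)sin(φ)sin(θ + π/4) + cos(φ))) · ρ^2 sin(φ) dρ dφ dθ.

Inner (ρ from 0 to 2): 116(sqrt(2)sin(φ)sin(θ + π/4) + cos(φ))sin(φ).
Middle (φ from 0 to π): 58sqrt(2)π sin(θ + π/4).
Outer (θ from 0 to 2π): 0.

Therefore ∯_{∂V} F · n dS = 0.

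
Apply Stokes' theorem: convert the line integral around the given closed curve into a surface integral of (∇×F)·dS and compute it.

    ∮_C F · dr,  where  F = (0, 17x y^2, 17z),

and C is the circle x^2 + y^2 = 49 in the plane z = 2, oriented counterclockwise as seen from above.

Let S be the flat disk x^2 + y^2 ≤ 49 in the plane z = 2, with upward unit normal n̂ = ẑ. By Stokes' theorem,

    ∮_C F · dr = ∬_S (∇ × F) · n̂ dS = ∬_D (curl F)_z dA,

where D is the disk x^2 + y^2 ≤ 49.

Compute the curl of F = (0, 17x y^2, 17z):
    (∇ × F)_x = ∂F_z/∂y - ∂F_y/∂z = 0,
    (∇ × F)_y = ∂F_x/∂z - ∂F_z/∂x = 0,
    (∇ × F)_z = ∂F_y/∂x - ∂F_x/∂y = 17y^2.

On z = 2, (curl F)_z = 17y^2.

Convert to polar (x = r cos θ, y = r sin θ, dA = r dr dθ); the integrand becomes 17r^2sin(θ)^2, so

    ∬_D (curl F)_z dA = ∫_0^{2π} ∫_0^{7} (17r^2sin(θ)^2) · r dr dθ.

Inner (r from 0 to 7): 40817sin(θ)^2/4.
Outer (θ from 0 to 2π): 40817π/4.

Therefore ∮_C F · dr = 40817π/4.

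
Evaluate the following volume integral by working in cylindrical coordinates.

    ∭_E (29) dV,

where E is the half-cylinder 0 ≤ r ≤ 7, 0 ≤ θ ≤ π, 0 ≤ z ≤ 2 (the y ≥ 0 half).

In cylindrical coordinates, x = r cos(θ), y = r sin(θ), z = z, and dV = r dr dθ dz.

The integrand becomes 29, so

    ∭_E (29) dV = ∫_{0}^{π} ∫_{0}^{7} ∫_{0}^{2} (29) · r dz dr dθ.

Inner (z): 58r.
Middle (r from 0 to 7): 1421.
Outer (θ): 1421π.

Therefore the triple integral equals 1421π.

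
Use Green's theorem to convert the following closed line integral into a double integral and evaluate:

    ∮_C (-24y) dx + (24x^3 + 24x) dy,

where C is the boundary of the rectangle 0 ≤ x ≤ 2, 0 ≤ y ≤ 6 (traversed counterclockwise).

Green's theorem converts the closed line integral into a double integral over the enclosed region D:

    ∮_C P dx + Q dy = ∬_D (∂Q/∂x - ∂P/∂y) dA.

Here P = -24y, Q = 24x^3 + 24x, so

    ∂Q/∂x = 72x^2 + 24,    ∂P/∂y = -24,
    ∂Q/∂x - ∂P/∂y = 72x^2 + 48.

D is the region 0 ≤ x ≤ 2, 0 ≤ y ≤ 6. Evaluating the double integral:

    ∬_D (72x^2 + 48) dA = ∫_0^{2} ∫_0^{6} (72x^2 + 48) dy dx.

Inner (y from 0 to 6): 432x^2 + 288.
Outer (x from 0 to 2): 1728.

Therefore ∮_C P dx + Q dy = 1728.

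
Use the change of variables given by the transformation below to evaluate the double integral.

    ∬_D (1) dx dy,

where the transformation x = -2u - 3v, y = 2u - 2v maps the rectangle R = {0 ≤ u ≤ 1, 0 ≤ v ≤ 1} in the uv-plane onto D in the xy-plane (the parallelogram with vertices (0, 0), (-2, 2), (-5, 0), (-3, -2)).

Compute the Jacobian determinant of (x, y) with respect to (u, v):

    ∂(x,y)/∂(u,v) = | -2  -3 | = (-2)(-2) - (-3)(2) = 10.
                   | 2  -2 |

Its absolute value is |J| = 10 (the area scaling factor).

Substituting x = -2u - 3v, y = 2u - 2v into the integrand,

    1 → 1,

so the integral becomes

    ∬_R (1) · |J| du dv = ∫_0^1 ∫_0^1 (10) dv du.

Inner (v): 10.
Outer (u): 10.

Therefore ∬_D (1) dx dy = 10.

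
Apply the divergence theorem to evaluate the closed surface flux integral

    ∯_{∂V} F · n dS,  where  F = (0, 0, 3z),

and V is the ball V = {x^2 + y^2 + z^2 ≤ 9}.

By the divergence theorem,

    ∯_{∂V} F · n dS = ∭_V (∇ · F) dV.

Compute the divergence:
    ∇ · F = ∂F_x/∂x + ∂F_y/∂y + ∂F_z/∂z = 0 + 0 + 3 = 3.

In spherical coordinates, x = ρ sin(φ) cos(θ), y = ρ sin(φ) sin(θ), z = ρ cos(φ), dV = ρ^2 sin(φ) dρ dφ dθ, with 0 ≤ ρ ≤ 3, 0 ≤ φ ≤ π, 0 ≤ θ ≤ 2π.

The integrand, after substitution and multiplying by the volume element, becomes (3) · ρ^2 sin(φ), so

    ∭_V (∇·F) dV = ∫_0^{2π} ∫_0^{π} ∫_0^{3} (3) · ρ^2 sin(φ) dρ dφ dθ.

Inner (ρ from 0 to 3): 27sin(φ).
Middle (φ from 0 to π): 54.
Outer (θ from 0 to 2π): 108π.

Therefore ∯_{∂V} F · n dS = 108π.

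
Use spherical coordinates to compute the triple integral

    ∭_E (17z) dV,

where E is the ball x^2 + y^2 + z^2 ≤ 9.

In spherical coordinates, x = ρ sin(φ) cos(θ), y = ρ sin(φ) sin(θ), z = ρ cos(φ), and dV = ρ^2 sin(φ) dρ dφ dθ.

The integrand becomes 17ρ cos(φ), so

    ∭_E (17z) dV = ∫_{0}^{2π} ∫_{0}^{π} ∫_{0}^{3} (17ρ cos(φ)) · ρ^2 sin(φ) dρ dφ dθ.

Inner (ρ): 1377sin(2φ)/8.
Middle (φ): 0.
Outer (θ): 0.

Therefore the triple integral equals 0.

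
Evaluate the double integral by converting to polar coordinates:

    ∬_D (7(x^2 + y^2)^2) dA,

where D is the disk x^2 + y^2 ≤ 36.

The region D is 0 ≤ r ≤ 6, 0 ≤ θ ≤ 2π in polar coordinates, where x = r cos(θ), y = r sin(θ), and dA = r dr dθ.

Under the substitution, the integrand becomes 7r^4, so

    ∬_D (7(x^2 + y^2)^2) dA = ∫_{0}^{2π} ∫_{0}^{6} (7r^4) · r dr dθ.

Inner integral (in r): ∫_{0}^{6} (7r^4) · r dr = 54432.

Outer integral (in θ): ∫_{0}^{2π} (54432) dθ = 108864π.

Therefore ∬_D (7(x^2 + y^2)^2) dA = 108864π.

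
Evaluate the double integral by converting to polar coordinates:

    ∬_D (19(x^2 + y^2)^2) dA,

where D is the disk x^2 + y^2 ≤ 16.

The region D is 0 ≤ r ≤ 4, 0 ≤ θ ≤ 2π in polar coordinates, where x = r cos(θ), y = r sin(θ), and dA = r dr dθ.

Under the substitution, the integrand becomes 19r^4, so

    ∬_D (19(x^2 + y^2)^2) dA = ∫_{0}^{2π} ∫_{0}^{4} (19r^4) · r dr dθ.

Inner integral (in r): ∫_{0}^{4} (19r^4) · r dr = 38912/3.

Outer integral (in θ): ∫_{0}^{2π} (38912/3) dθ = 77824π/3.

Therefore ∬_D (19(x^2 + y^2)^2) dA = 77824π/3.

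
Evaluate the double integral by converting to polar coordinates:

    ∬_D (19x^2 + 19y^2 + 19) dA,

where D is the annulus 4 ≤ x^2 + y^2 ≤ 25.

The region D is 2 ≤ r ≤ 5, 0 ≤ θ ≤ 2π in polar coordinates, where x = r cos(θ), y = r sin(θ), and dA = r dr dθ.

Under the substitution, the integrand becomes 19r^2 + 19, so

    ∬_D (19x^2 + 19y^2 + 19) dA = ∫_{0}^{2π} ∫_{2}^{5} (19r^2 + 19) · r dr dθ.

Inner integral (in r): ∫_{2}^{5} (19r^2 + 19) · r dr = 12369/4.

Outer integral (in θ): ∫_{0}^{2π} (12369/4) dθ = 12369π/2.

Therefore ∬_D (19x^2 + 19y^2 + 19) dA = 12369π/2.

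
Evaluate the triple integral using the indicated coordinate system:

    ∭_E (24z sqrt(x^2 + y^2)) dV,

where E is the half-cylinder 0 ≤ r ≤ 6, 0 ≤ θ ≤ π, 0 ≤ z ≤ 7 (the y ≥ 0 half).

In cylindrical coordinates, x = r cos(θ), y = r sin(θ), z = z, and dV = r dr dθ dz.

The integrand becomes 24r z, so

    ∭_E (24z sqrt(x^2 + y^2)) dV = ∫_{0}^{π} ∫_{0}^{6} ∫_{0}^{7} (24r z) · r dz dr dθ.

Inner (z): 588r^2.
Middle (r from 0 to 6): 42336.
Outer (θ): 42336π.

Therefore the triple integral equals 42336π.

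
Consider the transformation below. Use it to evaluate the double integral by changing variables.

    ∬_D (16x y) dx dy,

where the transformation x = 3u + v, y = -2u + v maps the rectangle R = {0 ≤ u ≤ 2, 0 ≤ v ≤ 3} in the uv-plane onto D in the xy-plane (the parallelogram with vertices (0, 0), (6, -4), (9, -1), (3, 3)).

Compute the Jacobian determinant of (x, y) with respect to (u, v):

    ∂(x,y)/∂(u,v) = | 3  1 | = (3)(1) - (1)(-2) = 5.
                   | -2  1 |

Its absolute value is |J| = 5 (the area scaling factor).

Substituting x = 3u + v, y = -2u + v into the integrand,

    16x y → -96u^2 + 16u v + 16v^2,

so the integral becomes

    ∬_R (-96u^2 + 16u v + 16v^2) · |J| du dv = ∫_0^2 ∫_0^3 (-480u^2 + 80u v + 80v^2) dv du.

Inner (v): -1440u^2 + 360u + 720.
Outer (u): -1680.

Therefore ∬_D (16x y) dx dy = -1680.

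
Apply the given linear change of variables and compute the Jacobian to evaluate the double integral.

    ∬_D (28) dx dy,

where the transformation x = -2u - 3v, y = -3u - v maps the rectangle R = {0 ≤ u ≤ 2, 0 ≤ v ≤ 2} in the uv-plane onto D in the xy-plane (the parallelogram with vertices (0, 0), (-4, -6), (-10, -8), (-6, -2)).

Compute the Jacobian determinant of (x, y) with respect to (u, v):

    ∂(x,y)/∂(u,v) = | -2  -3 | = (-2)(-1) - (-3)(-3) = -7.
                   | -3  -1 |

Its absolute value is |J| = 7 (the area scaling factor).

Substituting x = -2u - 3v, y = -3u - v into the integrand,

    28 → 28,

so the integral becomes

    ∬_R (28) · |J| du dv = ∫_0^2 ∫_0^2 (196) dv du.

Inner (v): 392.
Outer (u): 784.

Therefore ∬_D (28) dx dy = 784.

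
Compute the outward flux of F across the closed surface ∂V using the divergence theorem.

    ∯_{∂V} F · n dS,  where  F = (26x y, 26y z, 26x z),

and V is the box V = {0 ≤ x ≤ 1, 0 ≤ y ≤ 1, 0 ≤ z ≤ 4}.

By the divergence theorem,

    ∯_{∂V} F · n dS = ∭_V (∇ · F) dV.

Compute the divergence:
    ∇ · F = ∂F_x/∂x + ∂F_y/∂y + ∂F_z/∂z = 26y + 26z + 26x = 26x + 26y + 26z.

V is a rectangular box, so dV = dx dy dz with 0 ≤ x ≤ 1, 0 ≤ y ≤ 1, 0 ≤ z ≤ 4.

Integrate (26x + 26y + 26z) over V as an iterated integral:

    ∭_V (∇·F) dV = ∫_0^{1} ∫_0^{1} ∫_0^{4} (26x + 26y + 26z) dz dy dx.

Inner (z from 0 to 4): 104x + 104y + 208.
Middle (y from 0 to 1): 104x + 260.
Outer (x from 0 to 1): 312.

Therefore ∯_{∂V} F · n dS = 312.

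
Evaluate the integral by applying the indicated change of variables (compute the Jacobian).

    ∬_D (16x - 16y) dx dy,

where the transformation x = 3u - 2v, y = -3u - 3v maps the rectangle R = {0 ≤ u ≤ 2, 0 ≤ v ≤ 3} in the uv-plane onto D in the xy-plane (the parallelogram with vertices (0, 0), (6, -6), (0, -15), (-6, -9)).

Compute the Jacobian determinant of (x, y) with respect to (u, v):

    ∂(x,y)/∂(u,v) = | 3  -2 | = (3)(-3) - (-2)(-3) = -15.
                   | -3  -3 |

Its absolute value is |J| = 15 (the area scaling factor).

Substituting x = 3u - 2v, y = -3u - 3v into the integrand,

    16x - 16y → 96u + 16v,

so the integral becomes

    ∬_R (96u + 16v) · |J| du dv = ∫_0^2 ∫_0^3 (1440u + 240v) dv du.

Inner (v): 4320u + 1080.
Outer (u): 10800.

Therefore ∬_D (16x - 16y) dx dy = 10800.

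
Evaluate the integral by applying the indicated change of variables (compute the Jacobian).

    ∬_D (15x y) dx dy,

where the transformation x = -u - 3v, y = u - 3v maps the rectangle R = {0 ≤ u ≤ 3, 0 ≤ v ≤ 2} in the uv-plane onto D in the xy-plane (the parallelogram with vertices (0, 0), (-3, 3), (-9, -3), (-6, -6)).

Compute the Jacobian determinant of (x, y) with respect to (u, v):

    ∂(x,y)/∂(u,v) = | -1  -3 | = (-1)(-3) - (-3)(1) = 6.
                   | 1  -3 |

Its absolute value is |J| = 6 (the area scaling factor).

Substituting x = -u - 3v, y = u - 3v into the integrand,

    15x y → -15u^2 + 135v^2,

so the integral becomes

    ∬_R (-15u^2 + 135v^2) · |J| du dv = ∫_0^3 ∫_0^2 (-90u^2 + 810v^2) dv du.

Inner (v): 2160 - 180u^2.
Outer (u): 4860.

Therefore ∬_D (15x y) dx dy = 4860.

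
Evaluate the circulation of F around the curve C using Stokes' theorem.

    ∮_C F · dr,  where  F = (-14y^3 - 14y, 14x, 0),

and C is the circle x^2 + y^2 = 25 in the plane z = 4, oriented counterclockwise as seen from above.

Let S be the flat disk x^2 + y^2 ≤ 25 in the plane z = 4, with upward unit normal n̂ = ẑ. By Stokes' theorem,

    ∮_C F · dr = ∬_S (∇ × F) · n̂ dS = ∬_D (curl F)_z dA,

where D is the disk x^2 + y^2 ≤ 25.

Compute the curl of F = (-14y^3 - 14y, 14x, 0):
    (∇ × F)_x = ∂F_z/∂y - ∂F_y/∂z = 0,
    (∇ × F)_y = ∂F_x/∂z - ∂F_z/∂x = 0,
    (∇ × F)_z = ∂F_y/∂x - ∂F_x/∂y = 42y^2 + 28.

On z = 4, (curl F)_z = 42y^2 + 28.

Convert to polar (x = r cos θ, y = r sin θ, dA = r dr dθ); the integrand becomes 42r^2sin(θ)^2 + 28, so

    ∬_D (curl F)_z dA = ∫_0^{2π} ∫_0^{5} (42r^2sin(θ)^2 + 28) · r dr dθ.

Inner (r from 0 to 5): 13125sin(θ)^2/2 + 350.
Outer (θ from 0 to 2π): 14525π/2.

Therefore ∮_C F · dr = 14525π/2.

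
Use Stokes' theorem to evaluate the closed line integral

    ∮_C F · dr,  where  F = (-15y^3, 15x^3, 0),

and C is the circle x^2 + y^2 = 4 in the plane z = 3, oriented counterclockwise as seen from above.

Let S be the flat disk x^2 + y^2 ≤ 4 in the plane z = 3, with upward unit normal n̂ = ẑ. By Stokes' theorem,

    ∮_C F · dr = ∬_S (∇ × F) · n̂ dS = ∬_D (curl F)_z dA,

where D is the disk x^2 + y^2 ≤ 4.

Compute the curl of F = (-15y^3, 15x^3, 0):
    (∇ × F)_x = ∂F_z/∂y - ∂F_y/∂z = 0,
    (∇ × F)_y = ∂F_x/∂z - ∂F_z/∂x = 0,
    (∇ × F)_z = ∂F_y/∂x - ∂F_x/∂y = 45x^2 + 45y^2.

On z = 3, (curl F)_z = 45x^2 + 45y^2.

Convert to polar (x = r cos θ, y = r sin θ, dA = r dr dθ); the integrand becomes 45r^2, so

    ∬_D (curl F)_z dA = ∫_0^{2π} ∫_0^{2} (45r^2) · r dr dθ.

Inner (r from 0 to 2): 180.
Outer (θ from 0 to 2π): 360π.

Therefore ∮_C F · dr = 360π.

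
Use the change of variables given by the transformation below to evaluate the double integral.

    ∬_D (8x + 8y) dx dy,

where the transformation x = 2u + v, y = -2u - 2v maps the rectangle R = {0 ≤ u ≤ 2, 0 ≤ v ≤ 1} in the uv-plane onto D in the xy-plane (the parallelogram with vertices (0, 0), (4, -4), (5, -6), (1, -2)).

Compute the Jacobian determinant of (x, y) with respect to (u, v):

    ∂(x,y)/∂(u,v) = | 2  1 | = (2)(-2) - (1)(-2) = -2.
                   | -2  -2 |

Its absolute value is |J| = 2 (the area scaling factor).

Substituting x = 2u + v, y = -2u - 2v into the integrand,

    8x + 8y → -8v,

so the integral becomes

    ∬_R (-8v) · |J| du dv = ∫_0^2 ∫_0^1 (-16v) dv du.

Inner (v): -8.
Outer (u): -16.

Therefore ∬_D (8x + 8y) dx dy = -16.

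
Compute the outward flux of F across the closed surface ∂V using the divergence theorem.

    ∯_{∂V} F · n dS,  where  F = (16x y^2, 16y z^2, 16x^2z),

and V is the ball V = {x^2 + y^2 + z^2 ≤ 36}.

By the divergence theorem,

    ∯_{∂V} F · n dS = ∭_V (∇ · F) dV.

Compute the divergence:
    ∇ · F = ∂F_x/∂x + ∂F_y/∂y + ∂F_z/∂z = 16y^2 + 16z^2 + 16x^2 = 16x^2 + 16y^2 + 16z^2.

In spherical coordinates, x = ρ sin(φ) cos(θ), y = ρ sin(φ) sin(θ), z = ρ cos(φ), dV = ρ^2 sin(φ) dρ dφ dθ, with 0 ≤ ρ ≤ 6, 0 ≤ φ ≤ π, 0 ≤ θ ≤ 2π.

The integrand, after substitution and multiplying by the volume element, becomes (16ρ^2) · ρ^2 sin(φ), so

    ∭_V (∇·F) dV = ∫_0^{2π} ∫_0^{π} ∫_0^{6} (16ρ^2) · ρ^2 sin(φ) dρ dφ dθ.

Inner (ρ from 0 to 6): 124416sin(φ)/5.
Middle (φ from 0 to π): 248832/5.
Outer (θ from 0 to 2π): 497664π/5.

Therefore ∯_{∂V} F · n dS = 497664π/5.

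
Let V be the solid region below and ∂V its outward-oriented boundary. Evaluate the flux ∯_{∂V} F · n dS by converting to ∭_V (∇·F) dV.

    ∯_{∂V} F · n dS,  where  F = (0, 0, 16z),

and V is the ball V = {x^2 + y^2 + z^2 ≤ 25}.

By the divergence theorem,

    ∯_{∂V} F · n dS = ∭_V (∇ · F) dV.

Compute the divergence:
    ∇ · F = ∂F_x/∂x + ∂F_y/∂y + ∂F_z/∂z = 0 + 0 + 16 = 16.

In spherical coordinates, x = ρ sin(φ) cos(θ), y = ρ sin(φ) sin(θ), z = ρ cos(φ), dV = ρ^2 sin(φ) dρ dφ dθ, with 0 ≤ ρ ≤ 5, 0 ≤ φ ≤ π, 0 ≤ θ ≤ 2π.

The integrand, after substitution and multiplying by the volume element, becomes (16) · ρ^2 sin(φ), so

    ∭_V (∇·F) dV = ∫_0^{2π} ∫_0^{π} ∫_0^{5} (16) · ρ^2 sin(φ) dρ dφ dθ.

Inner (ρ from 0 to 5): 2000sin(φ)/3.
Middle (φ from 0 to π): 4000/3.
Outer (θ from 0 to 2π): 8000π/3.

Therefore ∯_{∂V} F · n dS = 8000π/3.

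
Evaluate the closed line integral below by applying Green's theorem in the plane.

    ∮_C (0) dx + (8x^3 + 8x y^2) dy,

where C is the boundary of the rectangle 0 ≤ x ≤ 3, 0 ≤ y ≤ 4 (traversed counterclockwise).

Green's theorem converts the closed line integral into a double integral over the enclosed region D:

    ∮_C P dx + Q dy = ∬_D (∂Q/∂x - ∂P/∂y) dA.

Here P = 0, Q = 8x^3 + 8x y^2, so

    ∂Q/∂x = 24x^2 + 8y^2,    ∂P/∂y = 0,
    ∂Q/∂x - ∂P/∂y = 24x^2 + 8y^2.

D is the region 0 ≤ x ≤ 3, 0 ≤ y ≤ 4. Evaluating the double integral:

    ∬_D (24x^2 + 8y^2) dA = ∫_0^{3} ∫_0^{4} (24x^2 + 8y^2) dy dx.

Inner (y from 0 to 4): 96x^2 + 512/3.
Outer (x from 0 to 3): 1376.

Therefore ∮_C P dx + Q dy = 1376.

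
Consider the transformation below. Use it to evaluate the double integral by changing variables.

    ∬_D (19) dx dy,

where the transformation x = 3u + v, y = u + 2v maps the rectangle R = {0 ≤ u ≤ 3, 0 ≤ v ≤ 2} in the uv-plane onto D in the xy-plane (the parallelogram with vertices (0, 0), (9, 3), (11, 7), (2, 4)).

Compute the Jacobian determinant of (x, y) with respect to (u, v):

    ∂(x,y)/∂(u,v) = | 3  1 | = (3)(2) - (1)(1) = 5.
                   | 1  2 |

Its absolute value is |J| = 5 (the area scaling factor).

Substituting x = 3u + v, y = u + 2v into the integrand,

    19 → 19,

so the integral becomes

    ∬_R (19) · |J| du dv = ∫_0^3 ∫_0^2 (95) dv du.

Inner (v): 190.
Outer (u): 570.

Therefore ∬_D (19) dx dy = 570.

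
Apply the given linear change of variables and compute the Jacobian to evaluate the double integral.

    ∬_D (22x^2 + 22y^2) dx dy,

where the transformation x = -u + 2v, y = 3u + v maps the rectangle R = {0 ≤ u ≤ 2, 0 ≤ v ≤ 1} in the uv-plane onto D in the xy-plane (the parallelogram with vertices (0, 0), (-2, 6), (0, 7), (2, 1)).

Compute the Jacobian determinant of (x, y) with respect to (u, v):

    ∂(x,y)/∂(u,v) = | -1  2 | = (-1)(1) - (2)(3) = -7.
                   | 3  1 |

Its absolute value is |J| = 7 (the area scaling factor).

Substituting x = -u + 2v, y = 3u + v into the integrand,

    22x^2 + 22y^2 → 220u^2 + 44u v + 110v^2,

so the integral becomes

    ∬_R (220u^2 + 44u v + 110v^2) · |J| du dv = ∫_0^2 ∫_0^1 (1540u^2 + 308u v + 770v^2) dv du.

Inner (v): 1540u^2 + 154u + 770/3.
Outer (u): 4928.

Therefore ∬_D (22x^2 + 22y^2) dx dy = 4928.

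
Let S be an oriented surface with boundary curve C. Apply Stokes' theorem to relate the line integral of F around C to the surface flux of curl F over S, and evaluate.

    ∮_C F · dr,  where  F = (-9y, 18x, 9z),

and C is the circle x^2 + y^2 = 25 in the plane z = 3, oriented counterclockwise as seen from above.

Let S be the flat disk x^2 + y^2 ≤ 25 in the plane z = 3, with upward unit normal n̂ = ẑ. By Stokes' theorem,

    ∮_C F · dr = ∬_S (∇ × F) · n̂ dS = ∬_D (curl F)_z dA,

where D is the disk x^2 + y^2 ≤ 25.

Compute the curl of F = (-9y, 18x, 9z):
    (∇ × F)_x = ∂F_z/∂y - ∂F_y/∂z = 0,
    (∇ × F)_y = ∂F_x/∂z - ∂F_z/∂x = 0,
    (∇ × F)_z = ∂F_y/∂x - ∂F_x/∂y = 27.

On z = 3, (curl F)_z = 27.

Convert to polar (x = r cos θ, y = r sin θ, dA = r dr dθ); the integrand becomes 27, so

    ∬_D (curl F)_z dA = ∫_0^{2π} ∫_0^{5} (27) · r dr dθ.

Inner (r from 0 to 5): 675/2.
Outer (θ from 0 to 2π): 675π.

Therefore ∮_C F · dr = 675π.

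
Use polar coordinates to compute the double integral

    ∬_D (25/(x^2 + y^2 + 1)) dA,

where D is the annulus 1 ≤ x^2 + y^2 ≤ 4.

The region D is 1 ≤ r ≤ 2, 0 ≤ θ ≤ 2π in polar coordinates, where x = r cos(θ), y = r sin(θ), and dA = r dr dθ.

Under the substitution, the integrand becomes 25/(r^2 + 1), so

    ∬_D (25/(x^2 + y^2 + 1)) dA = ∫_{0}^{2π} ∫_{1}^{2} (25/(r^2 + 1)) · r dr dθ.

Inner integral (in r): ∫_{1}^{2} (25/(r^2 + 1)) · r dr = log(244140625sqrt(10)/8192).

Outer integral (in θ): ∫_{0}^{2π} (log(244140625sqrt(10)/8192)) dθ = log((244140625sqrt(10)/8192)^(2π)).

Therefore ∬_D (25/(x^2 + y^2 + 1)) dA = log((244140625sqrt(10)/8192)^(2π)).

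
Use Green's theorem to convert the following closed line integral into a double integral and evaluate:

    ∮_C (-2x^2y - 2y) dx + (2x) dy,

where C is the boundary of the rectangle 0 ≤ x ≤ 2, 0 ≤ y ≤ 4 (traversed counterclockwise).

Green's theorem converts the closed line integral into a double integral over the enclosed region D:

    ∮_C P dx + Q dy = ∬_D (∂Q/∂x - ∂P/∂y) dA.

Here P = -2x^2y - 2y, Q = 2x, so

    ∂Q/∂x = 2,    ∂P/∂y = -2x^2 - 2,
    ∂Q/∂x - ∂P/∂y = 2x^2 + 4.

D is the region 0 ≤ x ≤ 2, 0 ≤ y ≤ 4. Evaluating the double integral:

    ∬_D (2x^2 + 4) dA = ∫_0^{2} ∫_0^{4} (2x^2 + 4) dy dx.

Inner (y from 0 to 4): 8x^2 + 16.
Outer (x from 0 to 2): 160/3.

Therefore ∮_C P dx + Q dy = 160/3.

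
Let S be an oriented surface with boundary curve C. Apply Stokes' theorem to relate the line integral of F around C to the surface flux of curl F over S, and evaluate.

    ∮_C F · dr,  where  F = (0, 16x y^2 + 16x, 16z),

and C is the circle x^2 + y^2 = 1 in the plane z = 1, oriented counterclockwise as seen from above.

Let S be the flat disk x^2 + y^2 ≤ 1 in the plane z = 1, with upward unit normal n̂ = ẑ. By Stokes' theorem,

    ∮_C F · dr = ∬_S (∇ × F) · n̂ dS = ∬_D (curl F)_z dA,

where D is the disk x^2 + y^2 ≤ 1.

Compute the curl of F = (0, 16x y^2 + 16x, 16z):
    (∇ × F)_x = ∂F_z/∂y - ∂F_y/∂z = 0,
    (∇ × F)_y = ∂F_x/∂z - ∂F_z/∂x = 0,
    (∇ × F)_z = ∂F_y/∂x - ∂F_x/∂y = 16y^2 + 16.

On z = 1, (curl F)_z = 16y^2 + 16.

Convert to polar (x = r cos θ, y = r sin θ, dA = r dr dθ); the integrand becomes 16r^2sin(θ)^2 + 16, so

    ∬_D (curl F)_z dA = ∫_0^{2π} ∫_0^{1} (16r^2sin(θ)^2 + 16) · r dr dθ.

Inner (r from 0 to 1): 4sin(θ)^2 + 8.
Outer (θ from 0 to 2π): 20π.

Therefore ∮_C F · dr = 20π.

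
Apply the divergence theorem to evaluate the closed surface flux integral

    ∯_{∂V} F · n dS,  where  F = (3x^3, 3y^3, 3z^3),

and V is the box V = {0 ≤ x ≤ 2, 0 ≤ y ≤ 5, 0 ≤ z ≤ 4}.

By the divergence theorem,

    ∯_{∂V} F · n dS = ∭_V (∇ · F) dV.

Compute the divergence:
    ∇ · F = ∂F_x/∂x + ∂F_y/∂y + ∂F_z/∂z = 9x^2 + 9y^2 + 9z^2.

V is a rectangular box, so dV = dx dy dz with 0 ≤ x ≤ 2, 0 ≤ y ≤ 5, 0 ≤ z ≤ 4.

Integrate (9x^2 + 9y^2 + 9z^2) over V as an iterated integral:

    ∭_V (∇·F) dV = ∫_0^{2} ∫_0^{5} ∫_0^{4} (9x^2 + 9y^2 + 9z^2) dz dy dx.

Inner (z from 0 to 4): 36x^2 + 36y^2 + 192.
Middle (y from 0 to 5): 180x^2 + 2460.
Outer (x from 0 to 2): 5400.

Therefore ∯_{∂V} F · n dS = 5400.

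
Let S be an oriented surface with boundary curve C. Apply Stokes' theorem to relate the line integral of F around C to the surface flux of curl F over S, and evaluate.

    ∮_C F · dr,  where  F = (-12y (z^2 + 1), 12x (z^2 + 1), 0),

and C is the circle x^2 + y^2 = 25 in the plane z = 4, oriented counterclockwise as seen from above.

Let S be the flat disk x^2 + y^2 ≤ 25 in the plane z = 4, with upward unit normal n̂ = ẑ. By Stokes' theorem,

    ∮_C F · dr = ∬_S (∇ × F) · n̂ dS = ∬_D (curl F)_z dA,

where D is the disk x^2 + y^2 ≤ 25.

Compute the curl of F = (-12y (z^2 + 1), 12x (z^2 + 1), 0):
    (∇ × F)_x = ∂F_z/∂y - ∂F_y/∂z = -24x z,
    (∇ × F)_y = ∂F_x/∂z - ∂F_z/∂x = -24y z,
    (∇ × F)_z = ∂F_y/∂x - ∂F_x/∂y = 24z^2 + 24.

On z = 4, (curl F)_z = 408.

Convert to polar (x = r cos θ, y = r sin θ, dA = r dr dθ); the integrand becomes 408, so

    ∬_D (curl F)_z dA = ∫_0^{2π} ∫_0^{5} (408) · r dr dθ.

Inner (r from 0 to 5): 5100.
Outer (θ from 0 to 2π): 10200π.

Therefore ∮_C F · dr = 10200π.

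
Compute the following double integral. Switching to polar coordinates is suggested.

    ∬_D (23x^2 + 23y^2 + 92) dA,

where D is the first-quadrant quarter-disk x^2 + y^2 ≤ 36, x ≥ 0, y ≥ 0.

The region D is 0 ≤ r ≤ 6, 0 ≤ θ ≤ π/2 in polar coordinates, where x = r cos(θ), y = r sin(θ), and dA = r dr dθ.

Under the substitution, the integrand becomes 23r^2 + 92, so

    ∬_D (23x^2 + 23y^2 + 92) dA = ∫_{0}^{π/2} ∫_{0}^{6} (23r^2 + 92) · r dr dθ.

Inner integral (in r): ∫_{0}^{6} (23r^2 + 92) · r dr = 9108.

Outer integral (in θ): ∫_{0}^{π/2} (9108) dθ = 4554π.

Therefore ∬_D (23x^2 + 23y^2 + 92) dA = 4554π.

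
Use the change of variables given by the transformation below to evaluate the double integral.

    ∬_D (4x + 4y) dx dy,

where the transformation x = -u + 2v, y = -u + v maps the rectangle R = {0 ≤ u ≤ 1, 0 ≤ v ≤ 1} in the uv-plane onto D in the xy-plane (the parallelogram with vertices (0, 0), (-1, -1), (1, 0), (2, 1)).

Compute the Jacobian determinant of (x, y) with respect to (u, v):

    ∂(x,y)/∂(u,v) = | -1  2 | = (-1)(1) - (2)(-1) = 1.
                   | -1  1 |

Its absolute value is |J| = 1 (the area scaling factor).

Substituting x = -u + 2v, y = -u + v into the integrand,

    4x + 4y → -8u + 12v,

so the integral becomes

    ∬_R (-8u + 12v) · |J| du dv = ∫_0^1 ∫_0^1 (-8u + 12v) dv du.

Inner (v): 6 - 8u.
Outer (u): 2.

Therefore ∬_D (4x + 4y) dx dy = 2.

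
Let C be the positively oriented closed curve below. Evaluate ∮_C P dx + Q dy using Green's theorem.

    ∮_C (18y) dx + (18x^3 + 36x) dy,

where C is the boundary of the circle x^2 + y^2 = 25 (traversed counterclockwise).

Green's theorem converts the closed line integral into a double integral over the enclosed region D:

    ∮_C P dx + Q dy = ∬_D (∂Q/∂x - ∂P/∂y) dA.

Here P = 18y, Q = 18x^3 + 36x, so

    ∂Q/∂x = 54x^2 + 36,    ∂P/∂y = 18,
    ∂Q/∂x - ∂P/∂y = 54x^2 + 18.

D is the region x^2 + y^2 ≤ 25. Evaluating the double integral:

In polar coordinates (x = r cos θ, y = r sin θ, dA = r dr dθ) the integrand becomes 54r^2cos(θ)^2 + 18, so

    ∬_D (54x^2 + 18) dA = ∫_0^{2π} ∫_0^{5} (54r^2cos(θ)^2 + 18) · r dr dθ.

Inner (r from 0 to 5): 16875cos(θ)^2/2 + 225.
Outer (θ from 0 to 2π): 17775π/2.

Therefore ∮_C P dx + Q dy = 17775π/2.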